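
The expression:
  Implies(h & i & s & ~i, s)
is always true.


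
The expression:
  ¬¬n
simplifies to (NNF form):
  n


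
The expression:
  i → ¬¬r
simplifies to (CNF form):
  r ∨ ¬i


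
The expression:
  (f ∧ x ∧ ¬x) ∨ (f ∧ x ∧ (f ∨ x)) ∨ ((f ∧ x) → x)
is always true.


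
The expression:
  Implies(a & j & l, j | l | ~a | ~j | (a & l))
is always true.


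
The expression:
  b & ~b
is never true.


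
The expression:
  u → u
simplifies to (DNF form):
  True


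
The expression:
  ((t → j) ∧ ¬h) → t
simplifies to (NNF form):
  h ∨ t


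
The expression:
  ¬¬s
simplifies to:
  s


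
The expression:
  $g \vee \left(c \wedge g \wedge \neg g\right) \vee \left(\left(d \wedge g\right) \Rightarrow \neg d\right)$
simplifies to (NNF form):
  $\text{True}$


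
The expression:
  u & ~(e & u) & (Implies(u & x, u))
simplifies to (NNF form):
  u & ~e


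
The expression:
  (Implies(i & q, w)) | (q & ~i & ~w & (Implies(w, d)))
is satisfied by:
  {w: True, q: False, i: False}
  {w: False, q: False, i: False}
  {i: True, w: True, q: False}
  {i: True, w: False, q: False}
  {q: True, w: True, i: False}
  {q: True, w: False, i: False}
  {q: True, i: True, w: True}


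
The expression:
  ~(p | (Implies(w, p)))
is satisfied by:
  {w: True, p: False}


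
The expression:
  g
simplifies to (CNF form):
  g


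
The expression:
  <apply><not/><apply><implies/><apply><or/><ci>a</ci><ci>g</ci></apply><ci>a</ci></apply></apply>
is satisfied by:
  {g: True, a: False}


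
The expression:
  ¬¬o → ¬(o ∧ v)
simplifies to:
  ¬o ∨ ¬v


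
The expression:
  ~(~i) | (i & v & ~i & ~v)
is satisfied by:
  {i: True}


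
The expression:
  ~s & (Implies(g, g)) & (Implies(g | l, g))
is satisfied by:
  {g: True, l: False, s: False}
  {l: False, s: False, g: False}
  {g: True, l: True, s: False}


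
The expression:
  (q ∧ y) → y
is always true.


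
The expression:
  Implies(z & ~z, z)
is always true.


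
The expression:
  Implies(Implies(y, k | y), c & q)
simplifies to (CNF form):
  c & q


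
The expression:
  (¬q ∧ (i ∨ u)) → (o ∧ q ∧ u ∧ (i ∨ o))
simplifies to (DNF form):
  q ∨ (¬i ∧ ¬u)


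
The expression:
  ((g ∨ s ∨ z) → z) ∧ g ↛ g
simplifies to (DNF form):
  False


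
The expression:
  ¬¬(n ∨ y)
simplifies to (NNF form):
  n ∨ y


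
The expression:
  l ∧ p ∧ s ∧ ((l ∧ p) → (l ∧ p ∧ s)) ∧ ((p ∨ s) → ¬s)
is never true.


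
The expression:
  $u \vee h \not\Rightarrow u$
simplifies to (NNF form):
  $h \vee u$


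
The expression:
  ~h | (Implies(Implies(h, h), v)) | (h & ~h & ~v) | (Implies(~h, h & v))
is always true.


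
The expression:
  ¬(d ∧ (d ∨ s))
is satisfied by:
  {d: False}


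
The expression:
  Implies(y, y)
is always true.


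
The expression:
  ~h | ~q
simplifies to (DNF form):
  ~h | ~q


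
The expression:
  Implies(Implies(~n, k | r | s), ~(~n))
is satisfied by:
  {n: True, s: False, r: False, k: False}
  {n: True, k: True, s: False, r: False}
  {n: True, r: True, s: False, k: False}
  {n: True, k: True, r: True, s: False}
  {n: True, s: True, r: False, k: False}
  {n: True, k: True, s: True, r: False}
  {n: True, r: True, s: True, k: False}
  {n: True, k: True, r: True, s: True}
  {k: False, s: False, r: False, n: False}


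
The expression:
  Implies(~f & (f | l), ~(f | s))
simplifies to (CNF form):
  f | ~l | ~s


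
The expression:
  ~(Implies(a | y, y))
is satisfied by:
  {a: True, y: False}


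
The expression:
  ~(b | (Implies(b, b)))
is never true.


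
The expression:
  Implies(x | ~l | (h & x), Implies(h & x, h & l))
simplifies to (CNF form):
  l | ~h | ~x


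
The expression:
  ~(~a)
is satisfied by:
  {a: True}


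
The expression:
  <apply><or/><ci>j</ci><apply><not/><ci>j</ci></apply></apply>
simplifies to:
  <true/>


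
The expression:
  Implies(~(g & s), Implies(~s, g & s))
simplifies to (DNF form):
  s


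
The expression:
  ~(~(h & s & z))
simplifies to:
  h & s & z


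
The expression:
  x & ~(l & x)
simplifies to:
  x & ~l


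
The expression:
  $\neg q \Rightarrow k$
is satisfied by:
  {k: True, q: True}
  {k: True, q: False}
  {q: True, k: False}


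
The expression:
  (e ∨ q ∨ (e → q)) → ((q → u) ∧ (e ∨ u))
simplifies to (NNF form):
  u ∨ (e ∧ ¬q)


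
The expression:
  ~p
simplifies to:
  ~p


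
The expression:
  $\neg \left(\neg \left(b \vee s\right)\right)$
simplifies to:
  $b \vee s$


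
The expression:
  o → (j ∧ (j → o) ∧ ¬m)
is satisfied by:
  {j: True, o: False, m: False}
  {j: False, o: False, m: False}
  {m: True, j: True, o: False}
  {m: True, j: False, o: False}
  {o: True, j: True, m: False}


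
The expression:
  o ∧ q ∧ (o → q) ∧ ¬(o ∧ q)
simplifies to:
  False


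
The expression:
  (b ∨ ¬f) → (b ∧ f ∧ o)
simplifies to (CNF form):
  f ∧ (o ∨ ¬b)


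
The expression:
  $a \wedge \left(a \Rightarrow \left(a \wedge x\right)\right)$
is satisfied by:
  {a: True, x: True}


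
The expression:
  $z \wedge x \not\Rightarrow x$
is never true.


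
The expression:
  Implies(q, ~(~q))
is always true.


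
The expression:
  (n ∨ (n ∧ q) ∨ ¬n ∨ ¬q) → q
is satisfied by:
  {q: True}


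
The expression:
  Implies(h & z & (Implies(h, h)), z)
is always true.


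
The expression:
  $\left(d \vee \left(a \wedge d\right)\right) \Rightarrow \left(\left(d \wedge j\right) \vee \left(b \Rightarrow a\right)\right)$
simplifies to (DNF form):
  $a \vee j \vee \neg b \vee \neg d$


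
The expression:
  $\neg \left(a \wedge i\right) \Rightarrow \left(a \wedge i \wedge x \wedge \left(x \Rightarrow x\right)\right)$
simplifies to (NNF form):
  $a \wedge i$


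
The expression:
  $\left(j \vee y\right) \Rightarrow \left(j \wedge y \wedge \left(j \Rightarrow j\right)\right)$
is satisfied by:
  {j: False, y: False}
  {y: True, j: True}


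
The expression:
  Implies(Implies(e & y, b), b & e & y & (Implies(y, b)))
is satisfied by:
  {e: True, y: True}


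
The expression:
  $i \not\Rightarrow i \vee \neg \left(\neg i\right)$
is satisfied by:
  {i: True}


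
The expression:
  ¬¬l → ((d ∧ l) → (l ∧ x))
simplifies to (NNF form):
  x ∨ ¬d ∨ ¬l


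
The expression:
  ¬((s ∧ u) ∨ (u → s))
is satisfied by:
  {u: True, s: False}


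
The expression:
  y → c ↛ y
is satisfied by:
  {y: False}


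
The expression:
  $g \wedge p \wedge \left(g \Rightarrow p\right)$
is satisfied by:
  {p: True, g: True}


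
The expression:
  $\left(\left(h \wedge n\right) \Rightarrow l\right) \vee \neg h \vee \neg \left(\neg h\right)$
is always true.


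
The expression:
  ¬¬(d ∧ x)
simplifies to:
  d ∧ x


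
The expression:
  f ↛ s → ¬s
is always true.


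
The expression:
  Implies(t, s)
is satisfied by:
  {s: True, t: False}
  {t: False, s: False}
  {t: True, s: True}


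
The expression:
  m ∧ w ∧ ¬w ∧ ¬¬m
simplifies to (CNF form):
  False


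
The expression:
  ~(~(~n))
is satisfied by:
  {n: False}


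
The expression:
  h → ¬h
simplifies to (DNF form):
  ¬h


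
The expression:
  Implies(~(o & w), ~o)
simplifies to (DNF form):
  w | ~o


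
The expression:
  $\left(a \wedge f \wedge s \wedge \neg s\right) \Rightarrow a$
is always true.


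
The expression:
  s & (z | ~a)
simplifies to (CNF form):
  s & (z | ~a)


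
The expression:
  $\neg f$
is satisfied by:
  {f: False}


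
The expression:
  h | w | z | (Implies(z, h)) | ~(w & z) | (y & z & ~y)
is always true.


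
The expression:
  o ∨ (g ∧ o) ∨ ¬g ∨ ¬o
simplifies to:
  True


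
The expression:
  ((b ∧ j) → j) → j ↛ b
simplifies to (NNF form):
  j ∧ ¬b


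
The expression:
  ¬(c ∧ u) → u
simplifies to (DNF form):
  u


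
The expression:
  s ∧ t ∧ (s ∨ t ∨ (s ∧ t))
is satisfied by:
  {t: True, s: True}


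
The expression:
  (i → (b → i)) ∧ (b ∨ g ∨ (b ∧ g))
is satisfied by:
  {b: True, g: True}
  {b: True, g: False}
  {g: True, b: False}


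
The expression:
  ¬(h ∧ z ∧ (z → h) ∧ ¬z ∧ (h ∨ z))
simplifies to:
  True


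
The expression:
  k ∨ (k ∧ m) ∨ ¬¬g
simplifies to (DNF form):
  g ∨ k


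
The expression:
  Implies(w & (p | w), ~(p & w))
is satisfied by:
  {p: False, w: False}
  {w: True, p: False}
  {p: True, w: False}


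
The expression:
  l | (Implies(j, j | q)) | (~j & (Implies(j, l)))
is always true.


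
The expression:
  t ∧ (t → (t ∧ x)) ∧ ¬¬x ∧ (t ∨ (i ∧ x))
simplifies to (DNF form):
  t ∧ x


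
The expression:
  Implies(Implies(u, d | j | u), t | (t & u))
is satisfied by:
  {t: True}


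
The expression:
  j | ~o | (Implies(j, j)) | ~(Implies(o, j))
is always true.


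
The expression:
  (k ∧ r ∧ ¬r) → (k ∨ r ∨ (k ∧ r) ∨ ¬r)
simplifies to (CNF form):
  True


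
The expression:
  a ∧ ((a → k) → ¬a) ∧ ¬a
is never true.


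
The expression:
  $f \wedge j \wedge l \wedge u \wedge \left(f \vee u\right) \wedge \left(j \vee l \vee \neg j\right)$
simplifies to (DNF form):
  $f \wedge j \wedge l \wedge u$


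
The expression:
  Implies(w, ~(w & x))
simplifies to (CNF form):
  ~w | ~x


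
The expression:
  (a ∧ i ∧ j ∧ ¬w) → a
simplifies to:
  True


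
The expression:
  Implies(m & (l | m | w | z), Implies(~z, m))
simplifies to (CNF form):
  True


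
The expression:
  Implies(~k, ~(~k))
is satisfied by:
  {k: True}


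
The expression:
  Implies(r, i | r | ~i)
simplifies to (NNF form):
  True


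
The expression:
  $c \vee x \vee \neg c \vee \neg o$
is always true.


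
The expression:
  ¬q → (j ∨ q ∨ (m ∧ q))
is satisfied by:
  {q: True, j: True}
  {q: True, j: False}
  {j: True, q: False}


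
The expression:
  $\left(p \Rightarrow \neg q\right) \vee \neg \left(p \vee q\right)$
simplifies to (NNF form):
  $\neg p \vee \neg q$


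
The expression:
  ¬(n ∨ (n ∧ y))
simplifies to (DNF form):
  ¬n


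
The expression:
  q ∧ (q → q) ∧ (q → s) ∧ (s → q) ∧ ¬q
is never true.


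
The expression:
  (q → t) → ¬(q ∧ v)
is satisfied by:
  {v: False, t: False, q: False}
  {q: True, v: False, t: False}
  {t: True, v: False, q: False}
  {q: True, t: True, v: False}
  {v: True, q: False, t: False}
  {q: True, v: True, t: False}
  {t: True, v: True, q: False}


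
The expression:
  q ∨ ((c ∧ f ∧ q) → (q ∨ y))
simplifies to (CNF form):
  True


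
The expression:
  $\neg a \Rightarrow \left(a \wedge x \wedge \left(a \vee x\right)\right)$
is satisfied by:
  {a: True}


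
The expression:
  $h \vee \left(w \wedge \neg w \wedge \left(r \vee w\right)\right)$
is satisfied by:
  {h: True}


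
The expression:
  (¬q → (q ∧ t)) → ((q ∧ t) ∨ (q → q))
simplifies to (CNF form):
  True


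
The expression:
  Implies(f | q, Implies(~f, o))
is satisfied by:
  {o: True, f: True, q: False}
  {o: True, f: False, q: False}
  {f: True, o: False, q: False}
  {o: False, f: False, q: False}
  {o: True, q: True, f: True}
  {o: True, q: True, f: False}
  {q: True, f: True, o: False}


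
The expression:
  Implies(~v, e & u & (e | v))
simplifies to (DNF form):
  v | (e & u)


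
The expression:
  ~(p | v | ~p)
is never true.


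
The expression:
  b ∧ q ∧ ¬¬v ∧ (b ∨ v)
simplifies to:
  b ∧ q ∧ v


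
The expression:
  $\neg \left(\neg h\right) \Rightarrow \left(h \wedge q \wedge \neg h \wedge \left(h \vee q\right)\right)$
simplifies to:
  $\neg h$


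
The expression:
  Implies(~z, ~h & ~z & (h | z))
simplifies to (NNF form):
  z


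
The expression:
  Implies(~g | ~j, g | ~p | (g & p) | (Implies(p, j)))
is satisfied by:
  {j: True, g: True, p: False}
  {j: True, p: False, g: False}
  {g: True, p: False, j: False}
  {g: False, p: False, j: False}
  {j: True, g: True, p: True}
  {j: True, p: True, g: False}
  {g: True, p: True, j: False}


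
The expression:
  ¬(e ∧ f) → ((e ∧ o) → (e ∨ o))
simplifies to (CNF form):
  True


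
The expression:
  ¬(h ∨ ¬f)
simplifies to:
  f ∧ ¬h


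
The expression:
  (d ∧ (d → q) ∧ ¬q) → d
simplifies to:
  True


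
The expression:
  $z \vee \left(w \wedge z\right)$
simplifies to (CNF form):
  $z$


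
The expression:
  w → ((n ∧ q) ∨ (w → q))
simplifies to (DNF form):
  q ∨ ¬w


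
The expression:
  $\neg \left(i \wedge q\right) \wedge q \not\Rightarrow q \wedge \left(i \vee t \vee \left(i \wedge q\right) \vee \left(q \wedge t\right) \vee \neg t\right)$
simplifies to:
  $\text{False}$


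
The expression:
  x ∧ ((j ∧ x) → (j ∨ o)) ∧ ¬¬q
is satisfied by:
  {x: True, q: True}


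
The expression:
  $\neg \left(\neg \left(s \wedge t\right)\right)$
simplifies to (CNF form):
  $s \wedge t$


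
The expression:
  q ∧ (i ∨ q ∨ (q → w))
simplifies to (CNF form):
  q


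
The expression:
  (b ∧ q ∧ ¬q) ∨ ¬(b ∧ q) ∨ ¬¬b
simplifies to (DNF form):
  True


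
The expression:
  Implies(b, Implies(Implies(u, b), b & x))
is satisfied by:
  {x: True, b: False}
  {b: False, x: False}
  {b: True, x: True}


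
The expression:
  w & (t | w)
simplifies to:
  w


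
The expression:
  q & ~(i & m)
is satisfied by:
  {q: True, m: False, i: False}
  {i: True, q: True, m: False}
  {m: True, q: True, i: False}


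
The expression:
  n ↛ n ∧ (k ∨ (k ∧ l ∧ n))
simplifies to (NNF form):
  False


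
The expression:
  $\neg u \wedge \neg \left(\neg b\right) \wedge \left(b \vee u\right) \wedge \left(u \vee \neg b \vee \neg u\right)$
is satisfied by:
  {b: True, u: False}


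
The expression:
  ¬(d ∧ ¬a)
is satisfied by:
  {a: True, d: False}
  {d: False, a: False}
  {d: True, a: True}


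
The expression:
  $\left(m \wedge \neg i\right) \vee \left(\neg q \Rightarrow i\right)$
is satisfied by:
  {i: True, q: True, m: True}
  {i: True, q: True, m: False}
  {i: True, m: True, q: False}
  {i: True, m: False, q: False}
  {q: True, m: True, i: False}
  {q: True, m: False, i: False}
  {m: True, q: False, i: False}


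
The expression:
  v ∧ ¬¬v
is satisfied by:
  {v: True}


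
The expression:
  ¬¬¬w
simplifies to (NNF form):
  ¬w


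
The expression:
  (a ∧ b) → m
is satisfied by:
  {m: True, a: False, b: False}
  {m: False, a: False, b: False}
  {b: True, m: True, a: False}
  {b: True, m: False, a: False}
  {a: True, m: True, b: False}
  {a: True, m: False, b: False}
  {a: True, b: True, m: True}


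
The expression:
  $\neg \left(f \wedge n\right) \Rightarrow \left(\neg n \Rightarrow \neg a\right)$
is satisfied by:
  {n: True, a: False}
  {a: False, n: False}
  {a: True, n: True}


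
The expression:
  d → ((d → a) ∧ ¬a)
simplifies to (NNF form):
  ¬d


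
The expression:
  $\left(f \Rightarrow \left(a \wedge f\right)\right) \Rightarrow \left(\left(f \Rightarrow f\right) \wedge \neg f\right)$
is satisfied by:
  {a: False, f: False}
  {f: True, a: False}
  {a: True, f: False}


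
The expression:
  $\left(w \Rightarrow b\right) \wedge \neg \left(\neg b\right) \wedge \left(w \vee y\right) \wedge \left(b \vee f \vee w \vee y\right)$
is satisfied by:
  {y: True, w: True, b: True}
  {y: True, b: True, w: False}
  {w: True, b: True, y: False}


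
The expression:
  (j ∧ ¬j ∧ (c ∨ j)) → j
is always true.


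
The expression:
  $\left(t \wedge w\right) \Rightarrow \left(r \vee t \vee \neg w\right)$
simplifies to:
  $\text{True}$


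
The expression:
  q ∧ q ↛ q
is never true.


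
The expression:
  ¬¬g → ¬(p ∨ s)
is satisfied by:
  {s: False, g: False, p: False}
  {p: True, s: False, g: False}
  {s: True, p: False, g: False}
  {p: True, s: True, g: False}
  {g: True, p: False, s: False}


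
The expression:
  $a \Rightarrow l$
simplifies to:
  $l \vee \neg a$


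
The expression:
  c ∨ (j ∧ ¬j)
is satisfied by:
  {c: True}


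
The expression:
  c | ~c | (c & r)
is always true.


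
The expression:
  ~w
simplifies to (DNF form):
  ~w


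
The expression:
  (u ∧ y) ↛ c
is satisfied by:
  {u: True, y: True, c: False}


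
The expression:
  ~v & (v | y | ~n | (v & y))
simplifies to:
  ~v & (y | ~n)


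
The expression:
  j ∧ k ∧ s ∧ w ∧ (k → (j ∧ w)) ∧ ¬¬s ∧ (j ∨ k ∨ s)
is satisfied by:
  {s: True, j: True, w: True, k: True}


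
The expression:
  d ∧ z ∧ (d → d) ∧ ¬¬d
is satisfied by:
  {z: True, d: True}


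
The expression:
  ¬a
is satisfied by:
  {a: False}


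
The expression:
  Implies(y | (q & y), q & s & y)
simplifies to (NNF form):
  ~y | (q & s)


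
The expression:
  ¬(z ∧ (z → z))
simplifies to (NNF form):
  ¬z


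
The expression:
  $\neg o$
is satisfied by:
  {o: False}


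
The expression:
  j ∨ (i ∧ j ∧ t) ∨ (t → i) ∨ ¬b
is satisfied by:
  {i: True, j: True, t: False, b: False}
  {i: True, j: False, t: False, b: False}
  {j: True, i: False, t: False, b: False}
  {i: False, j: False, t: False, b: False}
  {i: True, b: True, j: True, t: False}
  {i: True, b: True, j: False, t: False}
  {b: True, j: True, i: False, t: False}
  {b: True, i: False, j: False, t: False}
  {i: True, t: True, j: True, b: False}
  {i: True, t: True, j: False, b: False}
  {t: True, j: True, i: False, b: False}
  {t: True, i: False, j: False, b: False}
  {b: True, t: True, i: True, j: True}
  {b: True, t: True, i: True, j: False}
  {b: True, t: True, j: True, i: False}


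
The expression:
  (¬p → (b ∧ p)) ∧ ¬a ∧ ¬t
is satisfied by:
  {p: True, t: False, a: False}


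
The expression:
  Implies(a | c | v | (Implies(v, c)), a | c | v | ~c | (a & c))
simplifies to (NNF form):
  True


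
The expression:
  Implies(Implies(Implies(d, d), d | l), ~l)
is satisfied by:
  {l: False}


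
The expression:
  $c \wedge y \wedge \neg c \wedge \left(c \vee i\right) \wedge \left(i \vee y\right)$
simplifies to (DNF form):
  $\text{False}$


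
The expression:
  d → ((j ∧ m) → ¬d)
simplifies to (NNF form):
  ¬d ∨ ¬j ∨ ¬m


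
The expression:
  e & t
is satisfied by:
  {t: True, e: True}


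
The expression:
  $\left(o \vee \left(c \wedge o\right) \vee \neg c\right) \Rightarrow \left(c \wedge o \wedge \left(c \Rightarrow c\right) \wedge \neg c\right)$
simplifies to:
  $c \wedge \neg o$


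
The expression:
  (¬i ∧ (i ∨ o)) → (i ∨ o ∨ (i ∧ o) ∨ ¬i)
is always true.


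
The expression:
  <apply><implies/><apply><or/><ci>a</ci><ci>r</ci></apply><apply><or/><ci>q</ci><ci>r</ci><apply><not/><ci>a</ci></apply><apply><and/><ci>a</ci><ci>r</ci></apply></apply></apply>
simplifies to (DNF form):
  <apply><or/><ci>q</ci><ci>r</ci><apply><not/><ci>a</ci></apply></apply>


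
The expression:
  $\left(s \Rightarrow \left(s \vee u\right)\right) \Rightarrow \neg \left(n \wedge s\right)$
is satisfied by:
  {s: False, n: False}
  {n: True, s: False}
  {s: True, n: False}


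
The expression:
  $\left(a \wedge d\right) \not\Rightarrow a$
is never true.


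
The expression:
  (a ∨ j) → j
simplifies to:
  j ∨ ¬a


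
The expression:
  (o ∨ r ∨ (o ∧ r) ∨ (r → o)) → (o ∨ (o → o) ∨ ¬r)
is always true.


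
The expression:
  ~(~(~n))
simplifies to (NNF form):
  ~n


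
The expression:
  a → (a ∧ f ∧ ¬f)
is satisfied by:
  {a: False}


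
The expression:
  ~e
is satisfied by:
  {e: False}


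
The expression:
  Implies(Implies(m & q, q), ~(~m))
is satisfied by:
  {m: True}


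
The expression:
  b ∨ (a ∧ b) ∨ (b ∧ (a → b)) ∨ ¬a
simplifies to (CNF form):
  b ∨ ¬a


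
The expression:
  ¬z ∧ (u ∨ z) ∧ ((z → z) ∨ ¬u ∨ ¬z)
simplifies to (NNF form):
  u ∧ ¬z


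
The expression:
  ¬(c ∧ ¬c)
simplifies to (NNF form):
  True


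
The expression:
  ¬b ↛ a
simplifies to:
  ¬a ∧ ¬b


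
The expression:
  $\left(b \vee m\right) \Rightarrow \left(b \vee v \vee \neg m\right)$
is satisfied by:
  {b: True, v: True, m: False}
  {b: True, m: False, v: False}
  {v: True, m: False, b: False}
  {v: False, m: False, b: False}
  {b: True, v: True, m: True}
  {b: True, m: True, v: False}
  {v: True, m: True, b: False}


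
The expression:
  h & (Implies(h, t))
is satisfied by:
  {t: True, h: True}


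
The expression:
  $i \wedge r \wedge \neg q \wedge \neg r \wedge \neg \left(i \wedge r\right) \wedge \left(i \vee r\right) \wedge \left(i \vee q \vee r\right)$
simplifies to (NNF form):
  $\text{False}$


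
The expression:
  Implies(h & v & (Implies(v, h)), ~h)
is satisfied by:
  {h: False, v: False}
  {v: True, h: False}
  {h: True, v: False}


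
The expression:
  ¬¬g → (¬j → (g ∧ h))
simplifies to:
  h ∨ j ∨ ¬g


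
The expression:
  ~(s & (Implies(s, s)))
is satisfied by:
  {s: False}


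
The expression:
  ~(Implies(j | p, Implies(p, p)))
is never true.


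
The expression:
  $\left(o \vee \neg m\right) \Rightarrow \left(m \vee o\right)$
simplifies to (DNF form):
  $m \vee o$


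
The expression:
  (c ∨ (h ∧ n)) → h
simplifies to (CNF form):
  h ∨ ¬c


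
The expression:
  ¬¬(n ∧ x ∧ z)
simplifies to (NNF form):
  n ∧ x ∧ z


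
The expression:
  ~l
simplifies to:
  ~l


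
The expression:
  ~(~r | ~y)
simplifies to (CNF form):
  r & y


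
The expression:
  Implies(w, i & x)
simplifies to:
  ~w | (i & x)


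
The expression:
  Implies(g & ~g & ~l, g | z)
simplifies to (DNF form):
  True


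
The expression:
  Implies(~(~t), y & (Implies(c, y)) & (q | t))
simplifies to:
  y | ~t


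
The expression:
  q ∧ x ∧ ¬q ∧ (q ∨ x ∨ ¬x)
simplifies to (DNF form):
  False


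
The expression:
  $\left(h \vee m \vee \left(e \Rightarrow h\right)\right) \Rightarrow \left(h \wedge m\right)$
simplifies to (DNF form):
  $\left(h \wedge m\right) \vee \left(h \wedge \neg h\right) \vee \left(e \wedge h \wedge m\right) \vee \left(e \wedge h \wedge \neg h\right) \vee \left(e \wedge m \wedge \neg m\right) \vee \left(e \wedge \neg h \wedge \neg m\right) \vee \left(h \wedge m \wedge \neg m\right) \vee \left(h \wedge \neg h \wedge \neg m\right)$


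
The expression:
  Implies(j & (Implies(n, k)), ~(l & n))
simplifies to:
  ~j | ~k | ~l | ~n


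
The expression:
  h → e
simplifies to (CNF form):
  e ∨ ¬h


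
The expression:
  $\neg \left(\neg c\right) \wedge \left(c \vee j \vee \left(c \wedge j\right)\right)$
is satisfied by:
  {c: True}


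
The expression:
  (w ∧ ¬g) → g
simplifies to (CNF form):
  g ∨ ¬w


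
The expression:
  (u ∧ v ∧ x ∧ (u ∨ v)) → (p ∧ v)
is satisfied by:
  {p: True, u: False, v: False, x: False}
  {p: False, u: False, v: False, x: False}
  {x: True, p: True, u: False, v: False}
  {x: True, p: False, u: False, v: False}
  {p: True, v: True, x: False, u: False}
  {v: True, x: False, u: False, p: False}
  {x: True, v: True, p: True, u: False}
  {x: True, v: True, p: False, u: False}
  {p: True, u: True, x: False, v: False}
  {u: True, x: False, v: False, p: False}
  {p: True, x: True, u: True, v: False}
  {x: True, u: True, p: False, v: False}
  {p: True, v: True, u: True, x: False}
  {v: True, u: True, x: False, p: False}
  {x: True, v: True, u: True, p: True}


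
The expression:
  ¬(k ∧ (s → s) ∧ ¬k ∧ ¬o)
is always true.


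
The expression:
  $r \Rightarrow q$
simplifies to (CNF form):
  $q \vee \neg r$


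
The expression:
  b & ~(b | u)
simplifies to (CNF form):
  False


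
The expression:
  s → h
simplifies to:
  h ∨ ¬s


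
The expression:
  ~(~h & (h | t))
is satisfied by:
  {h: True, t: False}
  {t: False, h: False}
  {t: True, h: True}


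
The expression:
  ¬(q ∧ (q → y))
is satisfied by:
  {q: False, y: False}
  {y: True, q: False}
  {q: True, y: False}


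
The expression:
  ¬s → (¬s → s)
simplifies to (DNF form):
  s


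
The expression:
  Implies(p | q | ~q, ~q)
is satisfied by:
  {q: False}


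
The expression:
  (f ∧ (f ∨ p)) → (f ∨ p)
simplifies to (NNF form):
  True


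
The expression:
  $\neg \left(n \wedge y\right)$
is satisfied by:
  {y: False, n: False}
  {n: True, y: False}
  {y: True, n: False}


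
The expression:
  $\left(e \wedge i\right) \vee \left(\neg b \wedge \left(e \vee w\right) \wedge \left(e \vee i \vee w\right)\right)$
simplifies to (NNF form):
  $\left(e \wedge i\right) \vee \left(e \wedge \neg b\right) \vee \left(w \wedge \neg b\right)$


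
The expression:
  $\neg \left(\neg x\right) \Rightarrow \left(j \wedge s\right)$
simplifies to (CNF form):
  $\left(j \vee \neg x\right) \wedge \left(s \vee \neg x\right)$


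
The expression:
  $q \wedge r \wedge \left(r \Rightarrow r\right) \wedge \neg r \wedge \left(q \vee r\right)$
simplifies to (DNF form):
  $\text{False}$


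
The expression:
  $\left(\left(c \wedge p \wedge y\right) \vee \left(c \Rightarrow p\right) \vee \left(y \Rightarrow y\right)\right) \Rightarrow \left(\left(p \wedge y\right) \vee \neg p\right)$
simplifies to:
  $y \vee \neg p$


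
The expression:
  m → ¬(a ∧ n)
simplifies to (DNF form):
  ¬a ∨ ¬m ∨ ¬n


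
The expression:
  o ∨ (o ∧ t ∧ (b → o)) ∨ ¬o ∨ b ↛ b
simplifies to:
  True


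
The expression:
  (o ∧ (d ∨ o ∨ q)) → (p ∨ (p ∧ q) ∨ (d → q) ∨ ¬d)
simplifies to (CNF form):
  p ∨ q ∨ ¬d ∨ ¬o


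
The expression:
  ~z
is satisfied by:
  {z: False}


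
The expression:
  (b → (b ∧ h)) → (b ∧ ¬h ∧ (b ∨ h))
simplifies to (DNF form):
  b ∧ ¬h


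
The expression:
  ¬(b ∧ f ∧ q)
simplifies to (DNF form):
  ¬b ∨ ¬f ∨ ¬q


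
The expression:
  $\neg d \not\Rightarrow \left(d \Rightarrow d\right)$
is never true.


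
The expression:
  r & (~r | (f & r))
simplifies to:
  f & r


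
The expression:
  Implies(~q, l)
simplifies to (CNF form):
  l | q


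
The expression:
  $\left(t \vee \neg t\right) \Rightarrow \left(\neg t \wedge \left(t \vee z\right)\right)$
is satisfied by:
  {z: True, t: False}


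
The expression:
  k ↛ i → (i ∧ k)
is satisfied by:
  {i: True, k: False}
  {k: False, i: False}
  {k: True, i: True}


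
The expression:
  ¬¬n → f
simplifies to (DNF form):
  f ∨ ¬n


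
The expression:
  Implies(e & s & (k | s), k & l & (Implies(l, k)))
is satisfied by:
  {l: True, k: True, s: False, e: False}
  {l: True, k: False, s: False, e: False}
  {k: True, l: False, s: False, e: False}
  {l: False, k: False, s: False, e: False}
  {l: True, e: True, k: True, s: False}
  {l: True, e: True, k: False, s: False}
  {e: True, k: True, l: False, s: False}
  {e: True, l: False, k: False, s: False}
  {l: True, s: True, k: True, e: False}
  {l: True, s: True, k: False, e: False}
  {s: True, k: True, l: False, e: False}
  {s: True, l: False, k: False, e: False}
  {l: True, e: True, s: True, k: True}


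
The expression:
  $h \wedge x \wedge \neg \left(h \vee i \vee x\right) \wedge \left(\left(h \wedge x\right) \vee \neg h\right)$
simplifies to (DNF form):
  $\text{False}$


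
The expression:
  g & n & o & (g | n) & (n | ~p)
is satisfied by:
  {g: True, o: True, n: True}


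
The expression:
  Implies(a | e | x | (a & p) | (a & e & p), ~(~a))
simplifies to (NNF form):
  a | (~e & ~x)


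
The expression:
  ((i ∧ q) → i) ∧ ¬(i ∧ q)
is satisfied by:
  {q: False, i: False}
  {i: True, q: False}
  {q: True, i: False}


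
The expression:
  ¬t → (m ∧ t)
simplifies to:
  t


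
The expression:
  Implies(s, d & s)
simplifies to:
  d | ~s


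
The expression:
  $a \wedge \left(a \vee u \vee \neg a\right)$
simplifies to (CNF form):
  $a$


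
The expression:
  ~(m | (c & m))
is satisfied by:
  {m: False}


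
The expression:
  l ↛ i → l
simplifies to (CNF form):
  True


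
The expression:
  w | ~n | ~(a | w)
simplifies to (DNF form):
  w | ~a | ~n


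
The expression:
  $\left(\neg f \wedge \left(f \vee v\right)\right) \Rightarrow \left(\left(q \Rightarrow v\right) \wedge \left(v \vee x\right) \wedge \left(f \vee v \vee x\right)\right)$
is always true.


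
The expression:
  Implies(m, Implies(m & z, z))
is always true.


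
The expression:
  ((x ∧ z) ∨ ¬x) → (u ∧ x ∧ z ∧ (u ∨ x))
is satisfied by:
  {u: True, x: True, z: False}
  {x: True, z: False, u: False}
  {z: True, u: True, x: True}


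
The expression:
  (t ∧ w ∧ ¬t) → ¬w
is always true.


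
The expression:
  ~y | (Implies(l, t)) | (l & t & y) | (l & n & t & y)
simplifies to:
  t | ~l | ~y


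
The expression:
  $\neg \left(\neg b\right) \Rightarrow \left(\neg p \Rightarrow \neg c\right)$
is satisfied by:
  {p: True, c: False, b: False}
  {c: False, b: False, p: False}
  {b: True, p: True, c: False}
  {b: True, c: False, p: False}
  {p: True, c: True, b: False}
  {c: True, p: False, b: False}
  {b: True, c: True, p: True}


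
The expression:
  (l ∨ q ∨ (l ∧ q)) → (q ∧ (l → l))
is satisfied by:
  {q: True, l: False}
  {l: False, q: False}
  {l: True, q: True}


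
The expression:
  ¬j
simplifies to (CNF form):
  ¬j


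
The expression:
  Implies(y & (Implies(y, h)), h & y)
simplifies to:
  True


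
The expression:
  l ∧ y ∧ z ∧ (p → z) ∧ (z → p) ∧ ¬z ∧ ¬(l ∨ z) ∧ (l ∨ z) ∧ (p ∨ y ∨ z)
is never true.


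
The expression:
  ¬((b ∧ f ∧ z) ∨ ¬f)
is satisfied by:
  {f: True, z: False, b: False}
  {b: True, f: True, z: False}
  {z: True, f: True, b: False}


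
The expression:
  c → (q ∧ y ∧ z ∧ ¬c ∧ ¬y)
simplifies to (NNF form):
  ¬c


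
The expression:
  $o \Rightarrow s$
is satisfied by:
  {s: True, o: False}
  {o: False, s: False}
  {o: True, s: True}


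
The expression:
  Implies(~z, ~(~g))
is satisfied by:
  {z: True, g: True}
  {z: True, g: False}
  {g: True, z: False}


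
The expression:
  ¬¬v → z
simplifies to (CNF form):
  z ∨ ¬v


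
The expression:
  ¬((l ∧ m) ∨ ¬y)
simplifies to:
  y ∧ (¬l ∨ ¬m)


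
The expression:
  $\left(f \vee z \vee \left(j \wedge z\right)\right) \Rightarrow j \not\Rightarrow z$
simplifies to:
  $\neg z \wedge \left(j \vee \neg f\right)$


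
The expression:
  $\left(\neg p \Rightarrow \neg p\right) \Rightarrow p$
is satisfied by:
  {p: True}


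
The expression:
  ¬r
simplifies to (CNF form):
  ¬r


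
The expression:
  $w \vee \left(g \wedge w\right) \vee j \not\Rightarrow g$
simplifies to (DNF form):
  $w \vee \left(j \wedge \neg g\right)$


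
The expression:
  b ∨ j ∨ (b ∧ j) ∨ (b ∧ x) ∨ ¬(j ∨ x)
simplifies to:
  b ∨ j ∨ ¬x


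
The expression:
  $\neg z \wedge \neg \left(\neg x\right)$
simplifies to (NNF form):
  $x \wedge \neg z$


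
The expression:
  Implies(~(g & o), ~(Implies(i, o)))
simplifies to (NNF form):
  (g & o) | (i & ~o)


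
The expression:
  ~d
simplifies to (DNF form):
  ~d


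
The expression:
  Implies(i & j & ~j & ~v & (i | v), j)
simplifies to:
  True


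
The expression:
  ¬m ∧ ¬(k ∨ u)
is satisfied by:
  {u: False, k: False, m: False}


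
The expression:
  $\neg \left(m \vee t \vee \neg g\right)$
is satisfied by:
  {g: True, t: False, m: False}


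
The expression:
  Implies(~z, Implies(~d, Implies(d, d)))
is always true.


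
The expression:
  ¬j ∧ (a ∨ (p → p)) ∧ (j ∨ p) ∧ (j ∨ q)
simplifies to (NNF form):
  p ∧ q ∧ ¬j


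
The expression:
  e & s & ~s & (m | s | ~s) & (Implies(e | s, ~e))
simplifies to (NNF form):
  False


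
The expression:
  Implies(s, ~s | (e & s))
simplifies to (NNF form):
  e | ~s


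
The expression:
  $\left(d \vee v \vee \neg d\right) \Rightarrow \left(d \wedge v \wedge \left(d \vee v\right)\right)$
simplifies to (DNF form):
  $d \wedge v$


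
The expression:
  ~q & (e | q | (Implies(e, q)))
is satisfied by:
  {q: False}


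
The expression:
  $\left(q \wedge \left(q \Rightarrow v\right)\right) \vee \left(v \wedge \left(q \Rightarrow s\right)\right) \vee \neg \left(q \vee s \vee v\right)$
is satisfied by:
  {v: True, s: False, q: False}
  {q: True, v: True, s: False}
  {v: True, s: True, q: False}
  {q: True, v: True, s: True}
  {q: False, s: False, v: False}


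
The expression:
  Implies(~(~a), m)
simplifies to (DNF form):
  m | ~a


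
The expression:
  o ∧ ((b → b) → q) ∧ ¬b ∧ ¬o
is never true.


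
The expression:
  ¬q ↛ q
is always true.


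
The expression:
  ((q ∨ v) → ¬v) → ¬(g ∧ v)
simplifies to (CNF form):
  True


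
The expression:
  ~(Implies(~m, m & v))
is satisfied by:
  {m: False}


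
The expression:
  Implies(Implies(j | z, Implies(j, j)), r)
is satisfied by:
  {r: True}


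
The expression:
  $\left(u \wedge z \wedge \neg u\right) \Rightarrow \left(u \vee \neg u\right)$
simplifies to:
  $\text{True}$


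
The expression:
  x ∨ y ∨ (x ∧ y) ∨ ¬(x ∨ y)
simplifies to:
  True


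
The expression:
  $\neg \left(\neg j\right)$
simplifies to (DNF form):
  $j$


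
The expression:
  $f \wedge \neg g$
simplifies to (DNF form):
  $f \wedge \neg g$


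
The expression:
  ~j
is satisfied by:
  {j: False}


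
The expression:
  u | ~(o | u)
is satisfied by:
  {u: True, o: False}
  {o: False, u: False}
  {o: True, u: True}


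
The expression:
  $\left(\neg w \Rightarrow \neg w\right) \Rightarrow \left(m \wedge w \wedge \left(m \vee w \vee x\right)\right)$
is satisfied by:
  {m: True, w: True}


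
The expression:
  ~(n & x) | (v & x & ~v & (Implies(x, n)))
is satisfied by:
  {x: False, n: False}
  {n: True, x: False}
  {x: True, n: False}


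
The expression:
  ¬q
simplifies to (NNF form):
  ¬q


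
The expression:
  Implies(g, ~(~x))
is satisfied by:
  {x: True, g: False}
  {g: False, x: False}
  {g: True, x: True}


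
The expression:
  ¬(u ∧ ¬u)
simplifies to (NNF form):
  True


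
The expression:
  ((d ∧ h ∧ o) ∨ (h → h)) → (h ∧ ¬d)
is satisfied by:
  {h: True, d: False}


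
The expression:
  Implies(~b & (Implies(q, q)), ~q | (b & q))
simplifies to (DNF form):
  b | ~q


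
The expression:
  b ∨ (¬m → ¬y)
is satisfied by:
  {b: True, m: True, y: False}
  {b: True, m: False, y: False}
  {m: True, b: False, y: False}
  {b: False, m: False, y: False}
  {b: True, y: True, m: True}
  {b: True, y: True, m: False}
  {y: True, m: True, b: False}


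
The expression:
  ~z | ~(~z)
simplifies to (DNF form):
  True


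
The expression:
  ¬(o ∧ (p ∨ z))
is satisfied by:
  {p: False, o: False, z: False}
  {z: True, p: False, o: False}
  {p: True, z: False, o: False}
  {z: True, p: True, o: False}
  {o: True, z: False, p: False}


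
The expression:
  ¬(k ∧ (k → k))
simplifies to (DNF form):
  ¬k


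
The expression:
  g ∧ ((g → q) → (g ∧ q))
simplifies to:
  g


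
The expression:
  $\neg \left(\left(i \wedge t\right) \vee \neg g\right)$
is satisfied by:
  {g: True, t: False, i: False}
  {i: True, g: True, t: False}
  {t: True, g: True, i: False}


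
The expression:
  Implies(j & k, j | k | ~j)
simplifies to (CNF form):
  True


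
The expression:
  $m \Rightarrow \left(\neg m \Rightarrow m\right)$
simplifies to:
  $\text{True}$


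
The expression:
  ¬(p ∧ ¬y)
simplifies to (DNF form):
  y ∨ ¬p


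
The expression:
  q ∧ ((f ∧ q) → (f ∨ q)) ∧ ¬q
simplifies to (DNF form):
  False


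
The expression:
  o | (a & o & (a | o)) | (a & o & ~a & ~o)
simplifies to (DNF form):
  o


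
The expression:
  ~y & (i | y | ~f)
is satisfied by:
  {i: True, y: False, f: False}
  {i: False, y: False, f: False}
  {f: True, i: True, y: False}


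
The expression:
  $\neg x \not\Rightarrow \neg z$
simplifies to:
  $z \wedge \neg x$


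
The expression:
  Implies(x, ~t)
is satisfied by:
  {t: False, x: False}
  {x: True, t: False}
  {t: True, x: False}


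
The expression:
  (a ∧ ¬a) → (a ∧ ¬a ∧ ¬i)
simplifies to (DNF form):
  True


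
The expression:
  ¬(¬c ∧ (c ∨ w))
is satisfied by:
  {c: True, w: False}
  {w: False, c: False}
  {w: True, c: True}


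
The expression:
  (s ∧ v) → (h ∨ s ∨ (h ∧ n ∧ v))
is always true.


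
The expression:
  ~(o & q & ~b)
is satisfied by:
  {b: True, o: False, q: False}
  {o: False, q: False, b: False}
  {b: True, q: True, o: False}
  {q: True, o: False, b: False}
  {b: True, o: True, q: False}
  {o: True, b: False, q: False}
  {b: True, q: True, o: True}


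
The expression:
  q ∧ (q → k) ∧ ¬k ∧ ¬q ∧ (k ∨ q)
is never true.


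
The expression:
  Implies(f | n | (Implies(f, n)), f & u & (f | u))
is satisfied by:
  {u: True, f: True}


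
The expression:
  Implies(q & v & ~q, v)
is always true.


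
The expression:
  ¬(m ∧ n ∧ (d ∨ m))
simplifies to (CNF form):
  ¬m ∨ ¬n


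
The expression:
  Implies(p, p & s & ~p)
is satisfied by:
  {p: False}


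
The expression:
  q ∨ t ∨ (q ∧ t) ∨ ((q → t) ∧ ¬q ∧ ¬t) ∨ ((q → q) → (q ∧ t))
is always true.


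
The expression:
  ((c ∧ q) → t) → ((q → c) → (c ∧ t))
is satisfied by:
  {q: True, c: True, t: True}
  {q: True, c: True, t: False}
  {q: True, t: True, c: False}
  {q: True, t: False, c: False}
  {c: True, t: True, q: False}


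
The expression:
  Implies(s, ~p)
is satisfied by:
  {s: False, p: False}
  {p: True, s: False}
  {s: True, p: False}


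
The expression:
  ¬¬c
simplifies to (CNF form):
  c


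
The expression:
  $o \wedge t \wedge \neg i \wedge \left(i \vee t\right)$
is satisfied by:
  {t: True, o: True, i: False}


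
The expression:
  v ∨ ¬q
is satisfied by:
  {v: True, q: False}
  {q: False, v: False}
  {q: True, v: True}


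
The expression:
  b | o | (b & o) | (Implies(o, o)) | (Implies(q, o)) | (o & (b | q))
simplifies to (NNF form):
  True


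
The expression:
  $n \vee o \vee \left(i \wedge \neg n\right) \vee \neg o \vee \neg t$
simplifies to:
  $\text{True}$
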